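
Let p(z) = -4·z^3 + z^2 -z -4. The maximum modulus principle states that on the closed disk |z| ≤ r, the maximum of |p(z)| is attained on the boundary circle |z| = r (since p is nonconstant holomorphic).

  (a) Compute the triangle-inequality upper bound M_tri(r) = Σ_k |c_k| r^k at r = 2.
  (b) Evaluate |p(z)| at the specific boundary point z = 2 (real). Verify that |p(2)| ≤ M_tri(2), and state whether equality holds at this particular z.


Coefficients: c_0 = -4, c_1 = -1, c_2 = 1, c_3 = -4. Radius r = 2.
Part (a). Triangle bound: M_tri(r) = Σ_k |c_k| r^k
  = |-4|·2^0 + |-1|·2^1 + |1|·2^2 + |-4|·2^3
  = 4 + 2 + 4 + 32 = 42.
This bounds M(r) := max_{|z|=r} |p(z)| from above; equality holds iff all terms c_k z^k can be made to align in phase at a single z on |z|=r.
Part (b). At z = 2 (real, on the circle |z| = r):
  p(2) = (-4)·2^0 + (-1)·2^1 + (1)·2^2 + (-4)·2^3 = -34.
  |p(2)| = 34.
Check: |p(2)| = 34 ≤ 42 = M_tri(2). ✓ Equality does not hold at z = 2 (the coefficients have mixed signs, so the terms do not all align in phase there).

M_tri(2) = 42; |p(2)| = 34; equality at z=2: no.


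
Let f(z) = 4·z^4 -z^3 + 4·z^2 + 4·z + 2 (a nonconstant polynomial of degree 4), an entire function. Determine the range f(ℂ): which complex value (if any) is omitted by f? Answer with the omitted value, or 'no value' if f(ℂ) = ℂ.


Little Picard bounds the complement of f(ℂ) to at most one point.
For every w ∈ ℂ, the equation p(z) − w = 0 is a nonconstant polynomial in z and hence has at least one root by the fundamental theorem of algebra. So p is surjective onto ℂ, omitting no value.

Omitted value: no value.


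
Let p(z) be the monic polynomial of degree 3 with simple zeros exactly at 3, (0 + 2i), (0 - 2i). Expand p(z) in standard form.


The polynomial is p(z) = ∏_{α ∈ S} (z − α), where S = {3, (0 + 2i), (0 - 2i)}.
Expanding the product yields: p(z) = z^3 -3·z^2 + 4·z -12.
Note conjugate pairs combine to real quadratics: (z − (0+2i))(z − (0−2i)) = z² + 4.
The resulting polynomial has degree 3 and real coefficients as required.

p(z) = z^3 -3·z^2 + 4·z -12.


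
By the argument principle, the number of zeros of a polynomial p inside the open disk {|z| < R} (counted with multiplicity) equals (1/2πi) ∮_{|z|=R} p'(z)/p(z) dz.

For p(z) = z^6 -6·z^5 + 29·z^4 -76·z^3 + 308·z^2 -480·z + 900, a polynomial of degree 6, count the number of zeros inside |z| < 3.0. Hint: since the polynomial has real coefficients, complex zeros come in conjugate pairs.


The zeros of p are: (1 + 2i), (1 - 2i), (3 + 3i), (3 - 3i), (-1 + 3i), (-1 - 3i).
Their magnitudes are: 2.236, 2.236, 4.243, 4.243, 3.162, 3.162.
Zeros with |z| < R = 3.0: (1 + 2i), (1 - 2i).
Count = 2.
By the argument principle, (1/2πi) ∮_{|z|=R} p'(z)/p(z) dz equals exactly this count.

Number of zeros inside |z| < 3.0: 2.


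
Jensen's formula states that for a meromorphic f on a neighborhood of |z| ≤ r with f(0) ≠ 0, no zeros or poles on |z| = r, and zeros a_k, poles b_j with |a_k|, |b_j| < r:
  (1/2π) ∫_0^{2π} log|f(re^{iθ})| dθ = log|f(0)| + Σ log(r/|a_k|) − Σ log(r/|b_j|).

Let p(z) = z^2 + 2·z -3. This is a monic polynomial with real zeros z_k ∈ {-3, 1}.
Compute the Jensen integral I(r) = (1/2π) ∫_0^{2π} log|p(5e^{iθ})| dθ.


Zeros: -3, 1; r = 5.
Inside |z| < r: -3, 1. Outside (|z| ≥ r): ∅.
p(0) = -3, so log|p(0)| = log(3) = 1.0986.
Apply Jensen: I(r) = log|p(0)| + Σ_k log(r/|z_k|), summed over zeros inside |z| < r.
  log(r/|z_k|) for z_k = -3: log(5/3) = 0.5108
  log(r/|z_k|) for z_k = 1: log(5/1) = 1.6094
Sum over inside zeros: 2.1203.
I(r) = log|p(0)| + (inside sum) = 1.0986 + 2.1203 = 3.2189.
Closed form (all zeros inside, monic): I(r) = n·log(r) = 2·log(5) = 3.2189. ✓

I(r) ≈ 3.2189.


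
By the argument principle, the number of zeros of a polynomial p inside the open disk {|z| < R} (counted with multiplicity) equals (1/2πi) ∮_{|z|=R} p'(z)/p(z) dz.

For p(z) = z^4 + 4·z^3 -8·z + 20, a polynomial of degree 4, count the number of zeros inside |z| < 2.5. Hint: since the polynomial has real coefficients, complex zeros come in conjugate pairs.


The zeros of p are: (-3 + 1i), (-3 - 1i), (1 + 1i), (1 - 1i).
Their magnitudes are: 3.162, 3.162, 1.414, 1.414.
Zeros with |z| < R = 2.5: (1 + 1i), (1 - 1i).
Count = 2.
By the argument principle, (1/2πi) ∮_{|z|=R} p'(z)/p(z) dz equals exactly this count.

Number of zeros inside |z| < 2.5: 2.


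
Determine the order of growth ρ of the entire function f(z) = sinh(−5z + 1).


sinh(w) is a linear combination of e^{iw} and e^{−iw} (or e^w, e^{−w} in the hyperbolic case), so |sinh(w)| ≤ e^{|w|}. With w = −5z + 1, |w| ≤ 5|z| + 1 = 5r + 1 on |z| = r, giving M(r) ≤ e^{5r + 1}, so ρ ≤ 1. On a suitable ray (z = it for sin/cos; z = t for sinh/cosh, t real → ∞), |sinh(−5z + 1)| grows like e^{5|t|}/2, so ρ ≥ 1. Hence ρ = 1.
Therefore ρ = 1.

Order ρ = 1.


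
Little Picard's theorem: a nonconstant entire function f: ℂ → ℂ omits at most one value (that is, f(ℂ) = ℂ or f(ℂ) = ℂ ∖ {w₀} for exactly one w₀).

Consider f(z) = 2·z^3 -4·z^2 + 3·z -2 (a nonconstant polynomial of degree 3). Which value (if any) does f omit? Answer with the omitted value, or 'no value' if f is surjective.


Little Picard bounds the complement of f(ℂ) to at most one point.
For every w ∈ ℂ, the equation p(z) − w = 0 is a nonconstant polynomial in z and hence has at least one root by the fundamental theorem of algebra. So p is surjective onto ℂ, omitting no value.

Omitted value: no value.


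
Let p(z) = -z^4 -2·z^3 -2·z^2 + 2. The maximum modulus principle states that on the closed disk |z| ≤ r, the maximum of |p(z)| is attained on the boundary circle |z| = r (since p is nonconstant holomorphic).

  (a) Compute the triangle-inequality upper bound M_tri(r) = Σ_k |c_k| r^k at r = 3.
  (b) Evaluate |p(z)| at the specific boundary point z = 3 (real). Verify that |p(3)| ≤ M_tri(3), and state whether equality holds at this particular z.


Coefficients: c_0 = 2, c_1 = 0, c_2 = -2, c_3 = -2, c_4 = -1. Radius r = 3.
Part (a). Triangle bound: M_tri(r) = Σ_k |c_k| r^k
  = |2|·3^0 + |0|·3^1 + |-2|·3^2 + |-2|·3^3 + |-1|·3^4
  = 2 + 0 + 18 + 54 + 81 = 155.
This bounds M(r) := max_{|z|=r} |p(z)| from above; equality holds iff all terms c_k z^k can be made to align in phase at a single z on |z|=r.
Part (b). At z = 3 (real, on the circle |z| = r):
  p(3) = (2)·3^0 + (0)·3^1 + (-2)·3^2 + (-2)·3^3 + (-1)·3^4 = -151.
  |p(3)| = 151.
Check: |p(3)| = 151 ≤ 155 = M_tri(3). ✓ Equality does not hold at z = 3 (the coefficients have mixed signs, so the terms do not all align in phase there).

M_tri(3) = 155; |p(3)| = 151; equality at z=3: no.


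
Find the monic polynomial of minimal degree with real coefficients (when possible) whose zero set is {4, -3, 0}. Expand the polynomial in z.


The polynomial is p(z) = ∏_{α ∈ S} (z − α), where S = {4, -3, 0}.
Expanding the product yields: p(z) = z^3 -z^2 -12·z.
The resulting polynomial has degree 3 and real coefficients as required.

p(z) = z^3 -z^2 -12·z.


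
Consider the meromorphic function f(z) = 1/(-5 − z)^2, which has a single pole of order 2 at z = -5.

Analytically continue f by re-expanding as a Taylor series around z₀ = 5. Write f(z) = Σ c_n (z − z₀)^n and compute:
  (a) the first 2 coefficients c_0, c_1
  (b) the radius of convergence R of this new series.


Let w = z − z₀, so z = z₀ + w.
Then -5 − z = -5 − (z₀ + w) = (-5 − z₀) − w = -10 − w.
f(z) = 1/(-10 − w)^2 = (1/(-10)^2) · (1 − w/(-10))^{−2}.
By the binomial series (1−u)^{−2} = Σ_{n≥0} C(n+1, 1) u^n for |u|<1, with u = w/(-10):
  c_n = C(n+1, 1) / (-10)^(n+2).
  c_0 = 1/(-10)^2 = 1/100.
  c_1 = 2/(-10)^3 = -1/500.
The series is valid for |w/d| < 1, i.e. |z − z₀| < |d|.
Radius of convergence: R = |-5 − z₀| = |-10| = 10 (distance from z₀ to the singularity z = -5).

c_0 = 1/100, c_1 = -1/500; R = 10.


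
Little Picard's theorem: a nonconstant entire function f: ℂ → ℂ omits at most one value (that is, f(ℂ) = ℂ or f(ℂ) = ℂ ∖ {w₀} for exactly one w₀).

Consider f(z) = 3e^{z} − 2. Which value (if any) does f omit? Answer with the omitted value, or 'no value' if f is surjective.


Little Picard bounds the complement of f(ℂ) to at most one point.
e^{z} is never zero on ℂ, so 3·e^{z} takes every value in ℂ ∖ {0}. Adding -2 shifts the range to ℂ ∖ {-2}. Thus f omits exactly the value -2.

Omitted value: -2.


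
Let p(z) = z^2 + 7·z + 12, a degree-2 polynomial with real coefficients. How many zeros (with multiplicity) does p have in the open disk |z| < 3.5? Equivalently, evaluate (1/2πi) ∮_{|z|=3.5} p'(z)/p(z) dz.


The zeros of p are: -4, -3.
Their magnitudes are: 4, 3.
Zeros with |z| < R = 3.5: -3.
Count = 1.
By the argument principle, (1/2πi) ∮_{|z|=R} p'(z)/p(z) dz equals exactly this count.

Number of zeros inside |z| < 3.5: 1.


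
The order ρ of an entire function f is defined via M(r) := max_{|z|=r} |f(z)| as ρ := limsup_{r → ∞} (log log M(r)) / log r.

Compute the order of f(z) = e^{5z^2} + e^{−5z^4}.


Each summand is entire of order 2 and 4 respectively (as in the single-exponential case). The order of a sum is at most the max of the orders, so ρ ≤ 4. For the lower bound: on |z|=r choose arg z so that -5z^4 is real positive; then |e^{-5z^4}| = e^{5r^4} while |e^{5z^2}| ≤ e^{5r^2} = o(e^{5r^4}). So |f| ≥ e^{5r^4}(1 − o(1)) and ρ ≥ 4. Hence ρ = max(2, 4) = 4.
Therefore ρ = 4.

Order ρ = 4.


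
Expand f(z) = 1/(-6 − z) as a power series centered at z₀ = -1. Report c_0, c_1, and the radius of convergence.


Let w = z − z₀, so z = z₀ + w.
Then -6 − z = -6 − (z₀ + w) = (-6 − z₀) − w = -5 − w.
f(z) = 1/(-5 − w) = (1/(-5)) · 1/(1 − w/(-5)) = Σ_{n≥0} w^n / (-5)^(n+1).
So c_n = 1/(-5)^(n+1):
  c_0 = 1/(-5)^1 = -1/5.
  c_1 = 1/(-5)^2 = 1/25.
The series is valid for |w/d| < 1, i.e. |z − z₀| < |d|.
Radius of convergence: R = |-6 − z₀| = |-5| = 5 (distance from z₀ to the singularity z = -6).

c_0 = -1/5, c_1 = 1/25; R = 5.


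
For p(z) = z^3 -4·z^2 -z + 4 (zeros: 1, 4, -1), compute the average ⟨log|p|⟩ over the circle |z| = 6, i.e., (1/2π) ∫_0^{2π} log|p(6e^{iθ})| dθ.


Zeros: -1, 1, 4; r = 6.
Inside |z| < r: -1, 1, 4. Outside (|z| ≥ r): ∅.
p(0) = 4, so log|p(0)| = log(4) = 1.3863.
Apply Jensen: I(r) = log|p(0)| + Σ_k log(r/|z_k|), summed over zeros inside |z| < r.
  log(r/|z_k|) for z_k = 1: log(6/1) = 1.7918
  log(r/|z_k|) for z_k = 4: log(6/4) = 0.4055
  log(r/|z_k|) for z_k = -1: log(6/1) = 1.7918
Sum over inside zeros: 3.9890.
I(r) = log|p(0)| + (inside sum) = 1.3863 + 3.9890 = 5.3753.
Closed form (all zeros inside, monic): I(r) = n·log(r) = 3·log(6) = 5.3753. ✓

I(r) ≈ 5.3753.


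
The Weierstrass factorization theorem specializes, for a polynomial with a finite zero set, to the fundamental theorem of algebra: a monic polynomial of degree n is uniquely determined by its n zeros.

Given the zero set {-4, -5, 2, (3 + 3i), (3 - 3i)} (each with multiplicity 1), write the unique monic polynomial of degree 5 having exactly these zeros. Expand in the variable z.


The polynomial is p(z) = ∏_{α ∈ S} (z − α), where S = {-4, -5, 2, (3 + 3i), (3 - 3i)}.
Expanding the product yields: p(z) = z^5 + z^4 -22·z^3 + 74·z^2 + 276·z -720.
Note conjugate pairs combine to real quadratics: (z − (3+3i))(z − (3−3i)) = z² − 6z + 18.
The resulting polynomial has degree 5 and real coefficients as required.

p(z) = z^5 + z^4 -22·z^3 + 74·z^2 + 276·z -720.


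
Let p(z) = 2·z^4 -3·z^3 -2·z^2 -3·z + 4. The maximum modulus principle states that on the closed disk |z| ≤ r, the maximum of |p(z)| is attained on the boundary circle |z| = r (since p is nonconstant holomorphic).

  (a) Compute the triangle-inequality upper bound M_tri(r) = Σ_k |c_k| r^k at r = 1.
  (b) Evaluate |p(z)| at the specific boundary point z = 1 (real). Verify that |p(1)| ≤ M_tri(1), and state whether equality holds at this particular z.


Coefficients: c_0 = 4, c_1 = -3, c_2 = -2, c_3 = -3, c_4 = 2. Radius r = 1.
Part (a). Triangle bound: M_tri(r) = Σ_k |c_k| r^k
  = |4|·1^0 + |-3|·1^1 + |-2|·1^2 + |-3|·1^3 + |2|·1^4
  = 4 + 3 + 2 + 3 + 2 = 14.
This bounds M(r) := max_{|z|=r} |p(z)| from above; equality holds iff all terms c_k z^k can be made to align in phase at a single z on |z|=r.
Part (b). At z = 1 (real, on the circle |z| = r):
  p(1) = (4)·1^0 + (-3)·1^1 + (-2)·1^2 + (-3)·1^3 + (2)·1^4 = -2.
  |p(1)| = 2.
Check: |p(1)| = 2 ≤ 14 = M_tri(1). ✓ Equality does not hold at z = 1 (the coefficients have mixed signs, so the terms do not all align in phase there).

M_tri(1) = 14; |p(1)| = 2; equality at z=1: no.


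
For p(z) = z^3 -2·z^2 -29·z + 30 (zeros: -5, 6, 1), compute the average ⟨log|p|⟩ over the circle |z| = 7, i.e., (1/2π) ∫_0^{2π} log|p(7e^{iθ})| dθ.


Zeros: -5, 1, 6; r = 7.
Inside |z| < r: -5, 1, 6. Outside (|z| ≥ r): ∅.
p(0) = 30, so log|p(0)| = log(30) = 3.4012.
Apply Jensen: I(r) = log|p(0)| + Σ_k log(r/|z_k|), summed over zeros inside |z| < r.
  log(r/|z_k|) for z_k = -5: log(7/5) = 0.3365
  log(r/|z_k|) for z_k = 6: log(7/6) = 0.1542
  log(r/|z_k|) for z_k = 1: log(7/1) = 1.9459
Sum over inside zeros: 2.4365.
I(r) = log|p(0)| + (inside sum) = 3.4012 + 2.4365 = 5.8377.
Closed form (all zeros inside, monic): I(r) = n·log(r) = 3·log(7) = 5.8377. ✓

I(r) ≈ 5.8377.


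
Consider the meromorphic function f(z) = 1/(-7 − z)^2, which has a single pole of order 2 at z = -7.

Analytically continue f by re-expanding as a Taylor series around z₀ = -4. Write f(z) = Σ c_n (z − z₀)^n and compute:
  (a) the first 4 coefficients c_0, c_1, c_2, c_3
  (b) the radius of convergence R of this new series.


Let w = z − z₀, so z = z₀ + w.
Then -7 − z = -7 − (z₀ + w) = (-7 − z₀) − w = -3 − w.
f(z) = 1/(-3 − w)^2 = (1/(-3)^2) · (1 − w/(-3))^{−2}.
By the binomial series (1−u)^{−2} = Σ_{n≥0} C(n+1, 1) u^n for |u|<1, with u = w/(-3):
  c_n = C(n+1, 1) / (-3)^(n+2).
  c_0 = 1/(-3)^2 = 1/9.
  c_1 = 2/(-3)^3 = -2/27.
  c_2 = 3/(-3)^4 = 1/27.
  c_3 = 4/(-3)^5 = -4/243.
The series is valid for |w/d| < 1, i.e. |z − z₀| < |d|.
Radius of convergence: R = |-7 − z₀| = |-3| = 3 (distance from z₀ to the singularity z = -7).

c_0 = 1/9, c_1 = -2/27, c_2 = 1/27, c_3 = -4/243; R = 3.


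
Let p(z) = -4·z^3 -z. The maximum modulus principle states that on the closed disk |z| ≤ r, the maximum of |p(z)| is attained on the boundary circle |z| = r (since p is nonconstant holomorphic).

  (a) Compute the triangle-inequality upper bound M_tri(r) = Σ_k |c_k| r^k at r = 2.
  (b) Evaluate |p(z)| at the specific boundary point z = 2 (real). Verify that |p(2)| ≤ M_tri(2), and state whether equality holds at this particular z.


Coefficients: c_0 = 0, c_1 = -1, c_2 = 0, c_3 = -4. Radius r = 2.
Part (a). Triangle bound: M_tri(r) = Σ_k |c_k| r^k
  = |0|·2^0 + |-1|·2^1 + |0|·2^2 + |-4|·2^3
  = 0 + 2 + 0 + 32 = 34.
This bounds M(r) := max_{|z|=r} |p(z)| from above; equality holds iff all terms c_k z^k can be made to align in phase at a single z on |z|=r.
Part (b). At z = 2 (real, on the circle |z| = r):
  p(2) = (0)·2^0 + (-1)·2^1 + (0)·2^2 + (-4)·2^3 = -34.
  |p(2)| = 34.
Since all nonzero coefficients share the same sign, |p(2)| = 34 = M_tri(2); the triangle bound is attained at z = 2, so in fact M(r) = 34.

M_tri(2) = 34; |p(2)| = 34; equality at z=2: yes.


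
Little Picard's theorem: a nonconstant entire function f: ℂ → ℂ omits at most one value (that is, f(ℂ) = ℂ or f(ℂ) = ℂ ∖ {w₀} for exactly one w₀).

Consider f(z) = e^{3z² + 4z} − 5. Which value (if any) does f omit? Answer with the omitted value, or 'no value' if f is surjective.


Little Picard bounds the complement of f(ℂ) to at most one point.
The exponent g(z) = 3z² + 4z is a nonconstant polynomial, hence surjective onto ℂ. So e^{g(z)} takes every value in {e^w : w ∈ ℂ} = ℂ ∖ {0}. Adding -5 shifts the range to ℂ ∖ {-5}. f omits exactly -5.

Omitted value: -5.


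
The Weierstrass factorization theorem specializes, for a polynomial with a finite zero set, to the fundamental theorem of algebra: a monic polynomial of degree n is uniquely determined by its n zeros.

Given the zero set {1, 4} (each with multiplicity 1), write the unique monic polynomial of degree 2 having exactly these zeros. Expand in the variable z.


The polynomial is p(z) = ∏_{α ∈ S} (z − α), where S = {1, 4}.
Expanding the product yields: p(z) = z^2 -5·z + 4.
The resulting polynomial has degree 2 and real coefficients as required.

p(z) = z^2 -5·z + 4.


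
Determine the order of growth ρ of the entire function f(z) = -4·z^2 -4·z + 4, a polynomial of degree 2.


|f(z)| ≤ Σ|c_k|·r^k = O(r^2) as r → ∞. Polynomial growth is O(e^{r^ε}) for every ε > 0 (since r^2/e^{r^ε} → 0), so ρ ≤ ε for all ε > 0, i.e. ρ = 0. Every nonconstant polynomial has order 0.
Therefore ρ = 0.

Order ρ = 0.


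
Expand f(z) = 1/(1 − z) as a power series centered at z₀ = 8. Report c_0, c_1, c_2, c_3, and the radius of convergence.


Let w = z − z₀, so z = z₀ + w.
Then 1 − z = 1 − (z₀ + w) = (1 − z₀) − w = -7 − w.
f(z) = 1/(-7 − w) = (1/(-7)) · 1/(1 − w/(-7)) = Σ_{n≥0} w^n / (-7)^(n+1).
So c_n = 1/(-7)^(n+1):
  c_0 = 1/(-7)^1 = -1/7.
  c_1 = 1/(-7)^2 = 1/49.
  c_2 = 1/(-7)^3 = -1/343.
  c_3 = 1/(-7)^4 = 1/2401.
The series is valid for |w/d| < 1, i.e. |z − z₀| < |d|.
Radius of convergence: R = |1 − z₀| = |-7| = 7 (distance from z₀ to the singularity z = 1).

c_0 = -1/7, c_1 = 1/49, c_2 = -1/343, c_3 = 1/2401; R = 7.


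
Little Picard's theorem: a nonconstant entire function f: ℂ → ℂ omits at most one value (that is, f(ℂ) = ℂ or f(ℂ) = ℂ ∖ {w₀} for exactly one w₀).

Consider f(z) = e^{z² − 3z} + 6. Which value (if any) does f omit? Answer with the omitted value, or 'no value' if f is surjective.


Little Picard bounds the complement of f(ℂ) to at most one point.
The exponent g(z) = z² − 3z is a nonconstant polynomial, hence surjective onto ℂ. So e^{g(z)} takes every value in {e^w : w ∈ ℂ} = ℂ ∖ {0}. Adding 6 shifts the range to ℂ ∖ {6}. f omits exactly 6.

Omitted value: 6.


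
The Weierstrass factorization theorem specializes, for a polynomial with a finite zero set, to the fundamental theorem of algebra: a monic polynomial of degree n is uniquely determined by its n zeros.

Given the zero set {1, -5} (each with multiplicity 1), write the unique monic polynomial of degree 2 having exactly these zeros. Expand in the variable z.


The polynomial is p(z) = ∏_{α ∈ S} (z − α), where S = {1, -5}.
Expanding the product yields: p(z) = z^2 + 4·z -5.
The resulting polynomial has degree 2 and real coefficients as required.

p(z) = z^2 + 4·z -5.


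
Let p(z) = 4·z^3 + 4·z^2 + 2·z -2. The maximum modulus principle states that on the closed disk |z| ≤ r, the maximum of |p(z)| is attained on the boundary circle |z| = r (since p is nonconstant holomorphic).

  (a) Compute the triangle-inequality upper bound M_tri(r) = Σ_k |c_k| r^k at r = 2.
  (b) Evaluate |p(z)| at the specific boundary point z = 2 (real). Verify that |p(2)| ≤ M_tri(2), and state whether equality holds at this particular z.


Coefficients: c_0 = -2, c_1 = 2, c_2 = 4, c_3 = 4. Radius r = 2.
Part (a). Triangle bound: M_tri(r) = Σ_k |c_k| r^k
  = |-2|·2^0 + |2|·2^1 + |4|·2^2 + |4|·2^3
  = 2 + 4 + 16 + 32 = 54.
This bounds M(r) := max_{|z|=r} |p(z)| from above; equality holds iff all terms c_k z^k can be made to align in phase at a single z on |z|=r.
Part (b). At z = 2 (real, on the circle |z| = r):
  p(2) = (-2)·2^0 + (2)·2^1 + (4)·2^2 + (4)·2^3 = 50.
  |p(2)| = 50.
Check: |p(2)| = 50 ≤ 54 = M_tri(2). ✓ Equality does not hold at z = 2 (the coefficients have mixed signs, so the terms do not all align in phase there).

M_tri(2) = 54; |p(2)| = 50; equality at z=2: no.


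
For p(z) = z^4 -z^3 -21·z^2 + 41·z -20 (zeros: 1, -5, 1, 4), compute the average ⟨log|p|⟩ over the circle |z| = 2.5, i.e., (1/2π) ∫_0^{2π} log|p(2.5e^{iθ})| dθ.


Zeros: -5, 1, 1, 4; r = 2.5.
Inside |z| < r: 1, 1. Outside (|z| ≥ r): -5, 4.
p(0) = -20, so log|p(0)| = log(20) = 2.9957.
Apply Jensen: I(r) = log|p(0)| + Σ_k log(r/|z_k|), summed over zeros inside |z| < r.
  log(r/|z_k|) for z_k = 1: log(2.5/1) = 0.9163
  log(r/|z_k|) for z_k = 1: log(2.5/1) = 0.9163
  Outside zeros (-5, 4) contribute nothing to the Jensen sum.
Sum over inside zeros: 1.8326.
I(r) = log|p(0)| + (inside sum) = 2.9957 + 1.8326 = 4.8283.
Note: since some zeros are outside |z| ≤ r, the simplified n·log(r) form does NOT apply — only the inside zeros contribute.

I(r) ≈ 4.8283.


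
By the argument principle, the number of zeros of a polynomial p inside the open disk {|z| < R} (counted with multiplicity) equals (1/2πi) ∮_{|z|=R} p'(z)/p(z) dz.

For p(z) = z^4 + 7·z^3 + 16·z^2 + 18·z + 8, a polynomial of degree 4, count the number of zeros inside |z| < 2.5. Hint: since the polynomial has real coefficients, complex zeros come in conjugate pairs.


The zeros of p are: -4, -1, (-1 + 1i), (-1 - 1i).
Their magnitudes are: 4, 1, 1.414, 1.414.
Zeros with |z| < R = 2.5: -1, (-1 + 1i), (-1 - 1i).
Count = 3.
By the argument principle, (1/2πi) ∮_{|z|=R} p'(z)/p(z) dz equals exactly this count.

Number of zeros inside |z| < 2.5: 3.


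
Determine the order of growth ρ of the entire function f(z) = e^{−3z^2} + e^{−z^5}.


Each summand is entire of order 2 and 5 respectively (as in the single-exponential case). The order of a sum is at most the max of the orders, so ρ ≤ 5. For the lower bound: on |z|=r choose arg z so that -1z^5 is real positive; then |e^{-1z^5}| = e^{1r^5} while |e^{-3z^2}| ≤ e^{3r^2} = o(e^{1r^5}). So |f| ≥ e^{1r^5}(1 − o(1)) and ρ ≥ 5. Hence ρ = max(2, 5) = 5.
Therefore ρ = 5.

Order ρ = 5.


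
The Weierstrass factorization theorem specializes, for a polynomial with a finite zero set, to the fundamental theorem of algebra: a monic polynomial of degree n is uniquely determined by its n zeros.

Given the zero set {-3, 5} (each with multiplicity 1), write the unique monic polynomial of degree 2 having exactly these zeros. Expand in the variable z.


The polynomial is p(z) = ∏_{α ∈ S} (z − α), where S = {-3, 5}.
Expanding the product yields: p(z) = z^2 -2·z -15.
The resulting polynomial has degree 2 and real coefficients as required.

p(z) = z^2 -2·z -15.


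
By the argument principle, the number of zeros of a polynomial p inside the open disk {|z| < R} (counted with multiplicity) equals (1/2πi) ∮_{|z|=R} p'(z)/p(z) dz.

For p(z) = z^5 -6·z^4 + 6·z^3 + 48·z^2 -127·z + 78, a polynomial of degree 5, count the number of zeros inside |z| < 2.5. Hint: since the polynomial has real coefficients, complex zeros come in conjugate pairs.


The zeros of p are: (3 + 2i), (3 - 2i), -3, 1, 2.
Their magnitudes are: 3.606, 3.606, 3, 1, 2.
Zeros with |z| < R = 2.5: 1, 2.
Count = 2.
By the argument principle, (1/2πi) ∮_{|z|=R} p'(z)/p(z) dz equals exactly this count.

Number of zeros inside |z| < 2.5: 2.


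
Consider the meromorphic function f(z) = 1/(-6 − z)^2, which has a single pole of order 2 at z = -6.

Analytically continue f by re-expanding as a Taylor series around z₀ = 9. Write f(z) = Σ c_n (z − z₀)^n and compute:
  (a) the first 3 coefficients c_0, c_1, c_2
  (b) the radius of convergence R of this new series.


Let w = z − z₀, so z = z₀ + w.
Then -6 − z = -6 − (z₀ + w) = (-6 − z₀) − w = -15 − w.
f(z) = 1/(-15 − w)^2 = (1/(-15)^2) · (1 − w/(-15))^{−2}.
By the binomial series (1−u)^{−2} = Σ_{n≥0} C(n+1, 1) u^n for |u|<1, with u = w/(-15):
  c_n = C(n+1, 1) / (-15)^(n+2).
  c_0 = 1/(-15)^2 = 1/225.
  c_1 = 2/(-15)^3 = -2/3375.
  c_2 = 3/(-15)^4 = 1/16875.
The series is valid for |w/d| < 1, i.e. |z − z₀| < |d|.
Radius of convergence: R = |-6 − z₀| = |-15| = 15 (distance from z₀ to the singularity z = -6).

c_0 = 1/225, c_1 = -2/3375, c_2 = 1/16875; R = 15.


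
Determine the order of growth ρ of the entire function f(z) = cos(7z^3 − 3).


Write cos(w) = (e^{iw} ± e^{−iw})/(2 or 2i), so |cos(w)| ≤ e^{|w|}. With w = 7z^3 − 3, |w| ≤ 7r^3 + 3 on |z|=r, giving M(r) ≤ e^{7r^3 + 3} and ρ ≤ 3. For the lower bound, choose z on |z|=r with 7z^3 purely imaginary of modulus 7r^3; then |cos(7z^3 − 3)| grows like e^{7r^3}/2, so ρ ≥ 3. Hence ρ = 3.
Therefore ρ = 3.

Order ρ = 3.


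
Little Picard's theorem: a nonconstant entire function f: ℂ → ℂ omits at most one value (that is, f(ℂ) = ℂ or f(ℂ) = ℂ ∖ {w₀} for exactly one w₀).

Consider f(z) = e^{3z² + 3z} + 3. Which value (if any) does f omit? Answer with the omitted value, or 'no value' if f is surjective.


Little Picard bounds the complement of f(ℂ) to at most one point.
The exponent g(z) = 3z² + 3z is a nonconstant polynomial, hence surjective onto ℂ. So e^{g(z)} takes every value in {e^w : w ∈ ℂ} = ℂ ∖ {0}. Adding 3 shifts the range to ℂ ∖ {3}. f omits exactly 3.

Omitted value: 3.


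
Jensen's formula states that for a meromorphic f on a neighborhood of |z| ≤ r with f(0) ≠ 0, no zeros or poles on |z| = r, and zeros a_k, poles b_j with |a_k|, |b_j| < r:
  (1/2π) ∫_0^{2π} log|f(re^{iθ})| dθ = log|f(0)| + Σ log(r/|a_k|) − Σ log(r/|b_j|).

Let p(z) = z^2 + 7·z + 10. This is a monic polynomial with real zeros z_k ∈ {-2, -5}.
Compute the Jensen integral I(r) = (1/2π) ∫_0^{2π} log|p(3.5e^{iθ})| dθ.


Zeros: -5, -2; r = 3.5.
Inside |z| < r: -2. Outside (|z| ≥ r): -5.
p(0) = 10, so log|p(0)| = log(10) = 2.3026.
Apply Jensen: I(r) = log|p(0)| + Σ_k log(r/|z_k|), summed over zeros inside |z| < r.
  log(r/|z_k|) for z_k = -2: log(3.5/2) = 0.5596
  Outside zeros (-5) contribute nothing to the Jensen sum.
Sum over inside zeros: 0.5596.
I(r) = log|p(0)| + (inside sum) = 2.3026 + 0.5596 = 2.8622.
Note: since some zeros are outside |z| ≤ r, the simplified n·log(r) form does NOT apply — only the inside zeros contribute.

I(r) ≈ 2.8622.


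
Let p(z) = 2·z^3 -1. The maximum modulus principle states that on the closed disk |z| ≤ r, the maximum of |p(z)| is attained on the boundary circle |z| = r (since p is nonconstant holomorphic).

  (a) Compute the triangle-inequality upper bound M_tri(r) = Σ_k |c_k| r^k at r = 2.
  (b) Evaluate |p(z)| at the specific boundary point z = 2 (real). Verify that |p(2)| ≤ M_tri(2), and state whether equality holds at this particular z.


Coefficients: c_0 = -1, c_1 = 0, c_2 = 0, c_3 = 2. Radius r = 2.
Part (a). Triangle bound: M_tri(r) = Σ_k |c_k| r^k
  = |-1|·2^0 + |0|·2^1 + |0|·2^2 + |2|·2^3
  = 1 + 0 + 0 + 16 = 17.
This bounds M(r) := max_{|z|=r} |p(z)| from above; equality holds iff all terms c_k z^k can be made to align in phase at a single z on |z|=r.
Part (b). At z = 2 (real, on the circle |z| = r):
  p(2) = (-1)·2^0 + (0)·2^1 + (0)·2^2 + (2)·2^3 = 15.
  |p(2)| = 15.
Check: |p(2)| = 15 ≤ 17 = M_tri(2). ✓ Equality does not hold at z = 2 (the coefficients have mixed signs, so the terms do not all align in phase there).

M_tri(2) = 17; |p(2)| = 15; equality at z=2: no.


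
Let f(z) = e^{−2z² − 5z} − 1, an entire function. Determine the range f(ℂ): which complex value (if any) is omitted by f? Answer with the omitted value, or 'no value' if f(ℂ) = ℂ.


Little Picard bounds the complement of f(ℂ) to at most one point.
The exponent g(z) = −2z² − 5z is a nonconstant polynomial, hence surjective onto ℂ. So e^{g(z)} takes every value in {e^w : w ∈ ℂ} = ℂ ∖ {0}. Adding -1 shifts the range to ℂ ∖ {-1}. f omits exactly -1.

Omitted value: -1.


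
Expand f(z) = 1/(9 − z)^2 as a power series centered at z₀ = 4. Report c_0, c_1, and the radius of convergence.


Let w = z − z₀, so z = z₀ + w.
Then 9 − z = 9 − (z₀ + w) = (9 − z₀) − w = 5 − w.
f(z) = 1/(5 − w)^2 = (1/(5)^2) · (1 − w/(5))^{−2}.
By the binomial series (1−u)^{−2} = Σ_{n≥0} C(n+1, 1) u^n for |u|<1, with u = w/(5):
  c_n = C(n+1, 1) / (5)^(n+2).
  c_0 = 1/(5)^2 = 1/25.
  c_1 = 2/(5)^3 = 2/125.
The series is valid for |w/d| < 1, i.e. |z − z₀| < |d|.
Radius of convergence: R = |9 − z₀| = |5| = 5 (distance from z₀ to the singularity z = 9).

c_0 = 1/25, c_1 = 2/125; R = 5.


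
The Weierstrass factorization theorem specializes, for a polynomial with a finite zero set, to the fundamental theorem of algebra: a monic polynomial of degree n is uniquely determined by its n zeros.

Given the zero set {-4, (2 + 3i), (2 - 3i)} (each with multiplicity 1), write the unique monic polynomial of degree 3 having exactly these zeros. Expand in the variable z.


The polynomial is p(z) = ∏_{α ∈ S} (z − α), where S = {-4, (2 + 3i), (2 - 3i)}.
Expanding the product yields: p(z) = z^3 -3·z + 52.
Note conjugate pairs combine to real quadratics: (z − (2+3i))(z − (2−3i)) = z² − 4z + 13.
The resulting polynomial has degree 3 and real coefficients as required.

p(z) = z^3 -3·z + 52.


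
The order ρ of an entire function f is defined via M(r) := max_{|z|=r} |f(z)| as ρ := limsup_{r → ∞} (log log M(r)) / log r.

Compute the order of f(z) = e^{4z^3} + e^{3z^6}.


Each summand is entire of order 3 and 6 respectively (as in the single-exponential case). The order of a sum is at most the max of the orders, so ρ ≤ 6. For the lower bound: on |z|=r choose arg z so that 3z^6 is real positive; then |e^{3z^6}| = e^{3r^6} while |e^{4z^3}| ≤ e^{4r^3} = o(e^{3r^6}). So |f| ≥ e^{3r^6}(1 − o(1)) and ρ ≥ 6. Hence ρ = max(3, 6) = 6.
Therefore ρ = 6.

Order ρ = 6.


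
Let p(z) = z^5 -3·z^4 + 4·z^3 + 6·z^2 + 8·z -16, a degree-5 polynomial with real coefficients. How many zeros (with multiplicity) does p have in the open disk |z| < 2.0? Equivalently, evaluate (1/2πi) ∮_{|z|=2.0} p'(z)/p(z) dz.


The zeros of p are: 1, (-1 + 1i), (-1 - 1i), (2 + 2i), (2 - 2i).
Their magnitudes are: 1, 1.414, 1.414, 2.828, 2.828.
Zeros with |z| < R = 2.0: 1, (-1 + 1i), (-1 - 1i).
Count = 3.
By the argument principle, (1/2πi) ∮_{|z|=R} p'(z)/p(z) dz equals exactly this count.

Number of zeros inside |z| < 2.0: 3.


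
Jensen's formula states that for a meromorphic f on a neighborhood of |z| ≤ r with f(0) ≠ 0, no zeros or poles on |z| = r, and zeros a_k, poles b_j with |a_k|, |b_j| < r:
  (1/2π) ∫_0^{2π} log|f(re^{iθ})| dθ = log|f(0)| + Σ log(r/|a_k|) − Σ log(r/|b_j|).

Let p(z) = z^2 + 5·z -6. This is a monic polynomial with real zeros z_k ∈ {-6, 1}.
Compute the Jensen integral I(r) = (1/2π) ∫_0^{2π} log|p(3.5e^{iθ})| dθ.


Zeros: -6, 1; r = 3.5.
Inside |z| < r: 1. Outside (|z| ≥ r): -6.
p(0) = -6, so log|p(0)| = log(6) = 1.7918.
Apply Jensen: I(r) = log|p(0)| + Σ_k log(r/|z_k|), summed over zeros inside |z| < r.
  log(r/|z_k|) for z_k = 1: log(3.5/1) = 1.2528
  Outside zeros (-6) contribute nothing to the Jensen sum.
Sum over inside zeros: 1.2528.
I(r) = log|p(0)| + (inside sum) = 1.7918 + 1.2528 = 3.0445.
Note: since some zeros are outside |z| ≤ r, the simplified n·log(r) form does NOT apply — only the inside zeros contribute.

I(r) ≈ 3.0445.


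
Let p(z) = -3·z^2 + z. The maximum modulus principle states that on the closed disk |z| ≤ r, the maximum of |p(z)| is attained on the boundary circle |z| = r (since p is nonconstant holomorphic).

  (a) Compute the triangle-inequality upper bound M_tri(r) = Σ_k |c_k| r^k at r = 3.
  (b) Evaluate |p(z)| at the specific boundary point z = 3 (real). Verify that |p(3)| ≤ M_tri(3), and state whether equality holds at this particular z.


Coefficients: c_0 = 0, c_1 = 1, c_2 = -3. Radius r = 3.
Part (a). Triangle bound: M_tri(r) = Σ_k |c_k| r^k
  = |0|·3^0 + |1|·3^1 + |-3|·3^2
  = 0 + 3 + 27 = 30.
This bounds M(r) := max_{|z|=r} |p(z)| from above; equality holds iff all terms c_k z^k can be made to align in phase at a single z on |z|=r.
Part (b). At z = 3 (real, on the circle |z| = r):
  p(3) = (0)·3^0 + (1)·3^1 + (-3)·3^2 = -24.
  |p(3)| = 24.
Check: |p(3)| = 24 ≤ 30 = M_tri(3). ✓ Equality does not hold at z = 3 (the coefficients have mixed signs, so the terms do not all align in phase there).

M_tri(3) = 30; |p(3)| = 24; equality at z=3: no.


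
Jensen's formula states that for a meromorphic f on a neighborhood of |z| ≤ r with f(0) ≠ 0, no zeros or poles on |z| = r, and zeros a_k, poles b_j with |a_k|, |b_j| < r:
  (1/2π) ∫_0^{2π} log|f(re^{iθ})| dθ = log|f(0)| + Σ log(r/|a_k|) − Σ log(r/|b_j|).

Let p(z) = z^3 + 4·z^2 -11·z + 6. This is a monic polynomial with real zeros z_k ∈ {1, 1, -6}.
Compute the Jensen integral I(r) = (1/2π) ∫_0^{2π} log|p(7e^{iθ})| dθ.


Zeros: -6, 1, 1; r = 7.
Inside |z| < r: -6, 1, 1. Outside (|z| ≥ r): ∅.
p(0) = 6, so log|p(0)| = log(6) = 1.7918.
Apply Jensen: I(r) = log|p(0)| + Σ_k log(r/|z_k|), summed over zeros inside |z| < r.
  log(r/|z_k|) for z_k = 1: log(7/1) = 1.9459
  log(r/|z_k|) for z_k = 1: log(7/1) = 1.9459
  log(r/|z_k|) for z_k = -6: log(7/6) = 0.1542
Sum over inside zeros: 4.0460.
I(r) = log|p(0)| + (inside sum) = 1.7918 + 4.0460 = 5.8377.
Closed form (all zeros inside, monic): I(r) = n·log(r) = 3·log(7) = 5.8377. ✓

I(r) ≈ 5.8377.


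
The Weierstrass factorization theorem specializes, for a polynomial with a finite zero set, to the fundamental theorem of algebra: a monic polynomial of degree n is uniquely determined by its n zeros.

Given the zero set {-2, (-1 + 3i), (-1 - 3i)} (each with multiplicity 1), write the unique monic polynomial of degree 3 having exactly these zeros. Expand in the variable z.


The polynomial is p(z) = ∏_{α ∈ S} (z − α), where S = {-2, (-1 + 3i), (-1 - 3i)}.
Expanding the product yields: p(z) = z^3 + 4·z^2 + 14·z + 20.
Note conjugate pairs combine to real quadratics: (z − (-1+3i))(z − (-1−3i)) = z² + 2z + 10.
The resulting polynomial has degree 3 and real coefficients as required.

p(z) = z^3 + 4·z^2 + 14·z + 20.


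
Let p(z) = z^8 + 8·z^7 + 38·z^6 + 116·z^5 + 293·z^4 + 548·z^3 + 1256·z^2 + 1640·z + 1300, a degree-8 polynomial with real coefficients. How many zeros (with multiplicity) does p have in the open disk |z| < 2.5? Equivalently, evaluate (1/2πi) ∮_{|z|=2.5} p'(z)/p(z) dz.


The zeros of p are: (-3 + 2i), (-3 - 2i), (1 + 2i), (1 - 2i), (-1 + 3i), (-1 - 3i), (-1 + 1i), (-1 - 1i).
Their magnitudes are: 3.606, 3.606, 2.236, 2.236, 3.162, 3.162, 1.414, 1.414.
Zeros with |z| < R = 2.5: (1 + 2i), (1 - 2i), (-1 + 1i), (-1 - 1i).
Count = 4.
By the argument principle, (1/2πi) ∮_{|z|=R} p'(z)/p(z) dz equals exactly this count.

Number of zeros inside |z| < 2.5: 4.


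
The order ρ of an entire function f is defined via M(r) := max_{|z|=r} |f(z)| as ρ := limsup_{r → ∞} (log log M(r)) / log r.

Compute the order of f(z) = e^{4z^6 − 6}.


|e^{4z^6 − 6}| = e^{Re(4·z^6) + -6} ≤ e^{4|z|^6 + -6} = e^{4r^6 + -6} on |z| = r, so ρ ≤ 6. Choosing z on |z|=r so that 4·z^6 is real positive (always possible by picking arg z appropriately) gives |f(z)| = e^{4r^6 + -6}, matching the bound. The additive constant -6 does not affect log log M(r) ~ 6·log r. Hence ρ = 6.
Therefore ρ = 6.

Order ρ = 6.


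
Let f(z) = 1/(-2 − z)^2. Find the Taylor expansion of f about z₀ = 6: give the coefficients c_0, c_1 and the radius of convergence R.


Let w = z − z₀, so z = z₀ + w.
Then -2 − z = -2 − (z₀ + w) = (-2 − z₀) − w = -8 − w.
f(z) = 1/(-8 − w)^2 = (1/(-8)^2) · (1 − w/(-8))^{−2}.
By the binomial series (1−u)^{−2} = Σ_{n≥0} C(n+1, 1) u^n for |u|<1, with u = w/(-8):
  c_n = C(n+1, 1) / (-8)^(n+2).
  c_0 = 1/(-8)^2 = 1/64.
  c_1 = 2/(-8)^3 = -1/256.
The series is valid for |w/d| < 1, i.e. |z − z₀| < |d|.
Radius of convergence: R = |-2 − z₀| = |-8| = 8 (distance from z₀ to the singularity z = -2).

c_0 = 1/64, c_1 = -1/256; R = 8.


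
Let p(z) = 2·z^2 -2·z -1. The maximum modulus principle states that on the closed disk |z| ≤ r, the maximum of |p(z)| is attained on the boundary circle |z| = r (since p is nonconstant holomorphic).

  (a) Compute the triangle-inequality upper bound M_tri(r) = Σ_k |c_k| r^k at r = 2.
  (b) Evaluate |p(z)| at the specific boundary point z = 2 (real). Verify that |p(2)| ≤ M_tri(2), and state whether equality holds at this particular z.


Coefficients: c_0 = -1, c_1 = -2, c_2 = 2. Radius r = 2.
Part (a). Triangle bound: M_tri(r) = Σ_k |c_k| r^k
  = |-1|·2^0 + |-2|·2^1 + |2|·2^2
  = 1 + 4 + 8 = 13.
This bounds M(r) := max_{|z|=r} |p(z)| from above; equality holds iff all terms c_k z^k can be made to align in phase at a single z on |z|=r.
Part (b). At z = 2 (real, on the circle |z| = r):
  p(2) = (-1)·2^0 + (-2)·2^1 + (2)·2^2 = 3.
  |p(2)| = 3.
Check: |p(2)| = 3 ≤ 13 = M_tri(2). ✓ Equality does not hold at z = 2 (the coefficients have mixed signs, so the terms do not all align in phase there).

M_tri(2) = 13; |p(2)| = 3; equality at z=2: no.


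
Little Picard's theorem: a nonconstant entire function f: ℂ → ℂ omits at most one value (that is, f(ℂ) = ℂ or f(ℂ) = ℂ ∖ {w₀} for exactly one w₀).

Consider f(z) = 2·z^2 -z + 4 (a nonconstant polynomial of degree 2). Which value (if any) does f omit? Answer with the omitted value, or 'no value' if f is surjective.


Little Picard bounds the complement of f(ℂ) to at most one point.
For every w ∈ ℂ, the equation p(z) − w = 0 is a nonconstant polynomial in z and hence has at least one root by the fundamental theorem of algebra. So p is surjective onto ℂ, omitting no value.

Omitted value: no value.


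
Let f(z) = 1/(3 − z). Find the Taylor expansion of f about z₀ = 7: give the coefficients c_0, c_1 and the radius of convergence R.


Let w = z − z₀, so z = z₀ + w.
Then 3 − z = 3 − (z₀ + w) = (3 − z₀) − w = -4 − w.
f(z) = 1/(-4 − w) = (1/(-4)) · 1/(1 − w/(-4)) = Σ_{n≥0} w^n / (-4)^(n+1).
So c_n = 1/(-4)^(n+1):
  c_0 = 1/(-4)^1 = -1/4.
  c_1 = 1/(-4)^2 = 1/16.
The series is valid for |w/d| < 1, i.e. |z − z₀| < |d|.
Radius of convergence: R = |3 − z₀| = |-4| = 4 (distance from z₀ to the singularity z = 3).

c_0 = -1/4, c_1 = 1/16; R = 4.


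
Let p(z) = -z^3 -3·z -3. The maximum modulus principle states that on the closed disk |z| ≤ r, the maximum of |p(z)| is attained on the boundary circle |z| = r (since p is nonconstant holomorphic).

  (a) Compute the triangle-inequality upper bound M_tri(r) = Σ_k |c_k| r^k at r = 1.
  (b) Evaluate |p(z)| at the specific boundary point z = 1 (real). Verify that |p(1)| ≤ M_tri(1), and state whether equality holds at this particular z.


Coefficients: c_0 = -3, c_1 = -3, c_2 = 0, c_3 = -1. Radius r = 1.
Part (a). Triangle bound: M_tri(r) = Σ_k |c_k| r^k
  = |-3|·1^0 + |-3|·1^1 + |0|·1^2 + |-1|·1^3
  = 3 + 3 + 0 + 1 = 7.
This bounds M(r) := max_{|z|=r} |p(z)| from above; equality holds iff all terms c_k z^k can be made to align in phase at a single z on |z|=r.
Part (b). At z = 1 (real, on the circle |z| = r):
  p(1) = (-3)·1^0 + (-3)·1^1 + (0)·1^2 + (-1)·1^3 = -7.
  |p(1)| = 7.
Since all nonzero coefficients share the same sign, |p(1)| = 7 = M_tri(1); the triangle bound is attained at z = 1, so in fact M(r) = 7.

M_tri(1) = 7; |p(1)| = 7; equality at z=1: yes.


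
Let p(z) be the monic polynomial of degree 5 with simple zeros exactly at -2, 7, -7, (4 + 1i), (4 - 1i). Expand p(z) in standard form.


The polynomial is p(z) = ∏_{α ∈ S} (z − α), where S = {-2, 7, -7, (4 + 1i), (4 - 1i)}.
Expanding the product yields: p(z) = z^5 -6·z^4 -48·z^3 + 328·z^2 -49·z -1666.
Note conjugate pairs combine to real quadratics: (z − (4+1i))(z − (4−1i)) = z² − 8z + 17.
The resulting polynomial has degree 5 and real coefficients as required.

p(z) = z^5 -6·z^4 -48·z^3 + 328·z^2 -49·z -1666.


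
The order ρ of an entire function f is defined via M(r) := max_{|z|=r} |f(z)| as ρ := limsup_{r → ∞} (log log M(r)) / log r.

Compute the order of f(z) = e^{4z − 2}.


|e^{4z − 2}| = e^{Re(4·z) + -2} ≤ e^{4|z|^1 + -2} = e^{4r^1 + -2} on |z| = r, so ρ ≤ 1. Choosing z on |z|=r so that 4·z is real positive (always possible by picking arg z appropriately) gives |f(z)| = e^{4r^1 + -2}, matching the bound. The additive constant -2 does not affect log log M(r) ~ 1·log r. Hence ρ = 1.
Therefore ρ = 1.

Order ρ = 1.
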